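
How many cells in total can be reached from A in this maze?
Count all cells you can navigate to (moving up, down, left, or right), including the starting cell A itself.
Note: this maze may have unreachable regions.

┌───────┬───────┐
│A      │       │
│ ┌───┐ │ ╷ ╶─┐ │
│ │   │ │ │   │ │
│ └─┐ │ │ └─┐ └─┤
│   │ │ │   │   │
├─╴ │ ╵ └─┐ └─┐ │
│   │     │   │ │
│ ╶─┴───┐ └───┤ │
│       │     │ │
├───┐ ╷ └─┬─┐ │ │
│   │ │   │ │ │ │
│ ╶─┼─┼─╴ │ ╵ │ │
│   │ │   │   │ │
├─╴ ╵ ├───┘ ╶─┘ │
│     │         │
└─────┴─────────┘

Using BFS/flood-fill to find all reachable cells from A:
Maze size: 8 × 8 = 64 total cells
8 cell(s) are walled off and cannot be reached from A.
Reachable cells: 56

Reachable region (· marks reachable cells):

┌───────┬───────┐
│A · · ·│· · · ·│
│ ┌───┐ │ ╷ ╶─┐ │
│·│· ·│·│·│· ·│·│
│ └─┐ │ │ └─┐ └─┤
│· ·│·│·│· ·│· ·│
├─╴ │ ╵ └─┐ └─┐ │
│· ·│· · ·│· ·│·│
│ ╶─┴───┐ └───┤ │
│· · · ·│· · ·│·│
├───┐ ╷ └─┬─┐ │ │
│   │·│· ·│·│·│·│
│ ╶─┼─┼─╴ │ ╵ │ │
│   │ │· ·│· ·│·│
├─╴ ╵ ├───┘ ╶─┘ │
│     │· · · · ·│
└─────┴─────────┘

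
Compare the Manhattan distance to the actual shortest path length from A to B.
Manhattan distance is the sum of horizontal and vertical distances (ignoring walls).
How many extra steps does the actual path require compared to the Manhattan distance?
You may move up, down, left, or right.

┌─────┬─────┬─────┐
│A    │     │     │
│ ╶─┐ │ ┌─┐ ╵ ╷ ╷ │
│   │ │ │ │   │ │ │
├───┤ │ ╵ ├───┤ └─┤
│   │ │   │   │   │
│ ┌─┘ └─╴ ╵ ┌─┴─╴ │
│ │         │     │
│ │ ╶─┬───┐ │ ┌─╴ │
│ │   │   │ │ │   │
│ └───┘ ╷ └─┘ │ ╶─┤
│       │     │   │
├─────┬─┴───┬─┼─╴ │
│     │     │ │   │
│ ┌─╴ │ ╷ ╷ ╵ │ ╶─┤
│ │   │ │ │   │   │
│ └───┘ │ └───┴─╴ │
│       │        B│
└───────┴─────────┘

Manhattan distance: |8 - 0| + |8 - 0| = 16
Actual path length: 30
Extra steps: 30 - 16 = 14

Solution:

┌─────┬─────┬─────┐
│A → ↓│↱ → ↓│↱ ↓  │
│ ╶─┐ │ ┌─┐ ╵ ╷ ╷ │
│   │↓│↑│ │↳ ↑│↓│ │
├───┤ │ ╵ ├───┤ └─┤
│   │↓│↑ ↰│   │↳ ↓│
│ ┌─┘ └─╴ ╵ ┌─┴─╴ │
│ │  ↳ → ↑  │    ↓│
│ │ ╶─┬───┐ │ ┌─╴ │
│ │   │   │ │ │↓ ↲│
│ └───┘ ╷ └─┘ │ ╶─┤
│       │     │↳ ↓│
├─────┬─┴───┬─┼─╴ │
│     │     │ │↓ ↲│
│ ┌─╴ │ ╷ ╷ ╵ │ ╶─┤
│ │   │ │ │   │↳ ↓│
│ └───┘ │ └───┴─╴ │
│       │        B│
└───────┴─────────┘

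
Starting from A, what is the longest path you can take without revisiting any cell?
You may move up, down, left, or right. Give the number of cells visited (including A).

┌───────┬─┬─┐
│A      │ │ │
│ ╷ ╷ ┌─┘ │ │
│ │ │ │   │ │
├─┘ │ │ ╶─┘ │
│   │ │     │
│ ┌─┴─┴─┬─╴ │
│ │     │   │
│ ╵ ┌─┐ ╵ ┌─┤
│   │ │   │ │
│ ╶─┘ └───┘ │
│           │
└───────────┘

Finding longest simple path using DFS:
Start: (0, 0)
Longest path visits 21 cells
Path: A → right → down → down → left → down → down → right → up → right → right → down → right → up → right → up → left → left → up → right → up

Solution:

┌───────┬─┬─┐
│A ↓    │B│ │
│ ╷ ╷ ┌─┘ │ │
│ │↓│ │↱ ↑│ │
├─┘ │ │ ╶─┘ │
│↓ ↲│ │↑ ← ↰│
│ ┌─┴─┴─┬─╴ │
│↓│↱ → ↓│↱ ↑│
│ ╵ ┌─┐ ╵ ┌─┤
│↳ ↑│ │↳ ↑│ │
│ ╶─┘ └───┘ │
│           │
└───────────┘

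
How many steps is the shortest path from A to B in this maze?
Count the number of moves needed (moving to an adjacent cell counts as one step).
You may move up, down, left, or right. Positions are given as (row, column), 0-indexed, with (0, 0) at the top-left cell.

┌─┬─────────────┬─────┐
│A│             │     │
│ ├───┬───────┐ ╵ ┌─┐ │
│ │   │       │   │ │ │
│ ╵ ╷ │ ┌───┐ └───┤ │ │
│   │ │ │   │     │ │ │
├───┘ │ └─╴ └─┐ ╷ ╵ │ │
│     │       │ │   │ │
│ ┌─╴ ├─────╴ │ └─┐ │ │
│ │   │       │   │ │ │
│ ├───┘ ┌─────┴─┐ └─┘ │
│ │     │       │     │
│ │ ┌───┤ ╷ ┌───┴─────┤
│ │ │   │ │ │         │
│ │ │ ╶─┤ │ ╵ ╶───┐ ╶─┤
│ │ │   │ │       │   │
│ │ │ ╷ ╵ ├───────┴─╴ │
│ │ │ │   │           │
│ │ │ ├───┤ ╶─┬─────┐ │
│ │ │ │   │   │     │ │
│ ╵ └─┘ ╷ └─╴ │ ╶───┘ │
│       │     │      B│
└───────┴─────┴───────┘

Using BFS to find shortest path:
Start: (0, 0), End: (10, 10)
Path found:
(0,0) → (1,0) → (2,0) → (2,1) → (1,1) → (1,2) → (2,2) → (3,2) → (3,1) → (3,0) → (4,0) → (5,0) → (6,0) → (7,0) → (8,0) → (9,0) → (10,0) → (10,1) → (10,2) → (10,3) → (9,3) → (9,4) → (10,4) → (10,5) → (10,6) → (9,6) → (9,5) → (8,5) → (8,6) → (8,7) → (8,8) → (8,9) → (8,10) → (9,10) → (10,10)
Number of steps: 34

Solution:

┌─┬─────────────┬─────┐
│A│             │     │
│ ├───┬───────┐ ╵ ┌─┐ │
│↓│↱ ↓│       │   │ │ │
│ ╵ ╷ │ ┌───┐ └───┤ │ │
│↳ ↑│↓│ │   │     │ │ │
├───┘ │ └─╴ └─┐ ╷ ╵ │ │
│↓ ← ↲│       │ │   │ │
│ ┌─╴ ├─────╴ │ └─┐ │ │
│↓│   │       │   │ │ │
│ ├───┘ ┌─────┴─┐ └─┘ │
│↓│     │       │     │
│ │ ┌───┤ ╷ ┌───┴─────┤
│↓│ │   │ │ │         │
│ │ │ ╶─┤ │ ╵ ╶───┐ ╶─┤
│↓│ │   │ │       │   │
│ │ │ ╷ ╵ ├───────┴─╴ │
│↓│ │ │   │↱ → → → → ↓│
│ │ │ ├───┤ ╶─┬─────┐ │
│↓│ │ │↱ ↓│↑ ↰│     │↓│
│ ╵ └─┘ ╷ └─╴ │ ╶───┘ │
│↳ → → ↑│↳ → ↑│      B│
└───────┴─────┴───────┘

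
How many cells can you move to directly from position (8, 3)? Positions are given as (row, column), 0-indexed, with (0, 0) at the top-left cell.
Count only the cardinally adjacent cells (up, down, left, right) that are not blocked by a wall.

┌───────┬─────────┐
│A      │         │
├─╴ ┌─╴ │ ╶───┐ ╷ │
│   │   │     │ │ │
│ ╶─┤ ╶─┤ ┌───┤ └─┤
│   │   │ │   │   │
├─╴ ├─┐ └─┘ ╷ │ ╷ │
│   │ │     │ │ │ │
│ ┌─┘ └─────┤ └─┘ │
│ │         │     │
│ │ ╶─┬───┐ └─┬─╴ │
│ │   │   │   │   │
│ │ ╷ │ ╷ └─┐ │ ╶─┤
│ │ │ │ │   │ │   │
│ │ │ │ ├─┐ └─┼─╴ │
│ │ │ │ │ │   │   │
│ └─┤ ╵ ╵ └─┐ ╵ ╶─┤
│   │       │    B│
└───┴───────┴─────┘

Checking passable neighbors of (8, 3):
Neighbors: (7, 3), (8, 2), (8, 4)
Count: 3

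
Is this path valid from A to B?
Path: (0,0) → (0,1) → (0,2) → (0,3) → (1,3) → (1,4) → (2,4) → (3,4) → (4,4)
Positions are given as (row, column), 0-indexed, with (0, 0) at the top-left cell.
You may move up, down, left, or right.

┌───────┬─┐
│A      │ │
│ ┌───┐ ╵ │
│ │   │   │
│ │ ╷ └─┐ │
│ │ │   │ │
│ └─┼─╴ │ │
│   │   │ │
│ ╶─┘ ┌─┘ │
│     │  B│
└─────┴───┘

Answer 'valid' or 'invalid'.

Checking path validity:
Result: All consecutive moves are passable.

valid

Correct solution:

┌───────┬─┐
│A → → ↓│ │
│ ┌───┐ ╵ │
│ │   │↳ ↓│
│ │ ╷ └─┐ │
│ │ │   │↓│
│ └─┼─╴ │ │
│   │   │↓│
│ ╶─┘ ┌─┘ │
│     │  B│
└─────┴───┘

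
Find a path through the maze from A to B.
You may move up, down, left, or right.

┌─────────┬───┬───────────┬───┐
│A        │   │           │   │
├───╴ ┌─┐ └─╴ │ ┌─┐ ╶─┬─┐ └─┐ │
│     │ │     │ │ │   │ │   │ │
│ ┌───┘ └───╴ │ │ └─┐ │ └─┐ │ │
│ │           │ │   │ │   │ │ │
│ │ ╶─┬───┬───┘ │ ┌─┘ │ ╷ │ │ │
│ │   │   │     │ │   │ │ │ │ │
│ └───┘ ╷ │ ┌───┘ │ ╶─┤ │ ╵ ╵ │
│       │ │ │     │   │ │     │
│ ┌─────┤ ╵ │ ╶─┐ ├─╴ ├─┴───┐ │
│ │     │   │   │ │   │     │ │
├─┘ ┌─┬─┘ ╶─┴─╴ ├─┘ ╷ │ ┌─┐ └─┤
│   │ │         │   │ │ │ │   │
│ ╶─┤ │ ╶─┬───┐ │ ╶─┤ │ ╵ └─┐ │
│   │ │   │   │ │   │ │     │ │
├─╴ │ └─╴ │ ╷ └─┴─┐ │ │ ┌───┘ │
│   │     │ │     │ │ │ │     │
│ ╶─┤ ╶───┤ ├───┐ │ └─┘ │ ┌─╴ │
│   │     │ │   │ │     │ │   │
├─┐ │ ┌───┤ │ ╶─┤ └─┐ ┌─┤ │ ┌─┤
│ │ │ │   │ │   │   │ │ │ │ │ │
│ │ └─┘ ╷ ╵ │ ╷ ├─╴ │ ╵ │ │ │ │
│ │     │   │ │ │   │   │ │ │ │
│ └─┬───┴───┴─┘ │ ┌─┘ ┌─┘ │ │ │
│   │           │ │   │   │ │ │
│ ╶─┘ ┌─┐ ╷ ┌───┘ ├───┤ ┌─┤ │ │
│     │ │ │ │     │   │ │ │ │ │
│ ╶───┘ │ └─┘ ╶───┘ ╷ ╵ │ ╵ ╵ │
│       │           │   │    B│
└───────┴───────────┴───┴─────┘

Finding the shortest path through the maze:
Path length: 60 steps
Directions: right → right → down → left → left → down → down → down → right → right → right → up → right → down → down → right → up → up → right → right → up → up → up → right → right → down → right → down → down → left → down → right → down → left → down → left → down → right → down → down → right → right → up → up → up → up → right → right → down → right → down → down → down → left → down → down → down → down → down → right

Solution:

┌─────────┬───┬───────────┬───┐
│A → ↓    │   │↱ → ↓      │   │
├───╴ ┌─┐ └─╴ │ ┌─┐ ╶─┬─┐ └─┐ │
│↓ ← ↲│ │     │↑│ │↳ ↓│ │   │ │
│ ┌───┘ └───╴ │ │ └─┐ │ └─┐ │ │
│↓│           │↑│   │↓│   │ │ │
│ │ ╶─┬───┬───┘ │ ┌─┘ │ ╷ │ │ │
│↓│   │↱ ↓│↱ → ↑│ │↓ ↲│ │ │ │ │
│ └───┘ ╷ │ ┌───┘ │ ╶─┤ │ ╵ ╵ │
│↳ → → ↑│↓│↑│     │↳ ↓│ │     │
│ ┌─────┤ ╵ │ ╶─┐ ├─╴ ├─┴───┐ │
│ │     │↳ ↑│   │ │↓ ↲│↱ → ↓│ │
├─┘ ┌─┬─┘ ╶─┴─╴ ├─┘ ╷ │ ┌─┐ └─┤
│   │ │         │↓ ↲│ │↑│ │↳ ↓│
│ ╶─┤ │ ╶─┬───┐ │ ╶─┤ │ ╵ └─┐ │
│   │ │   │   │ │↳ ↓│ │↑    │↓│
├─╴ │ └─╴ │ ╷ └─┴─┐ │ │ ┌───┘ │
│   │     │ │     │↓│ │↑│    ↓│
│ ╶─┤ ╶───┤ ├───┐ │ └─┘ │ ┌─╴ │
│   │     │ │   │ │↳ → ↑│ │↓ ↲│
├─┐ │ ┌───┤ │ ╶─┤ └─┐ ┌─┤ │ ┌─┤
│ │ │ │   │ │   │   │ │ │ │↓│ │
│ │ └─┘ ╷ ╵ │ ╷ ├─╴ │ ╵ │ │ │ │
│ │     │   │ │ │   │   │ │↓│ │
│ └─┬───┴───┴─┘ │ ┌─┘ ┌─┘ │ │ │
│   │           │ │   │   │↓│ │
│ ╶─┘ ┌─┐ ╷ ┌───┘ ├───┤ ┌─┤ │ │
│     │ │ │ │     │   │ │ │↓│ │
│ ╶───┘ │ └─┘ ╶───┘ ╷ ╵ │ ╵ ╵ │
│       │           │   │  ↳ B│
└───────┴───────────┴───┴─────┘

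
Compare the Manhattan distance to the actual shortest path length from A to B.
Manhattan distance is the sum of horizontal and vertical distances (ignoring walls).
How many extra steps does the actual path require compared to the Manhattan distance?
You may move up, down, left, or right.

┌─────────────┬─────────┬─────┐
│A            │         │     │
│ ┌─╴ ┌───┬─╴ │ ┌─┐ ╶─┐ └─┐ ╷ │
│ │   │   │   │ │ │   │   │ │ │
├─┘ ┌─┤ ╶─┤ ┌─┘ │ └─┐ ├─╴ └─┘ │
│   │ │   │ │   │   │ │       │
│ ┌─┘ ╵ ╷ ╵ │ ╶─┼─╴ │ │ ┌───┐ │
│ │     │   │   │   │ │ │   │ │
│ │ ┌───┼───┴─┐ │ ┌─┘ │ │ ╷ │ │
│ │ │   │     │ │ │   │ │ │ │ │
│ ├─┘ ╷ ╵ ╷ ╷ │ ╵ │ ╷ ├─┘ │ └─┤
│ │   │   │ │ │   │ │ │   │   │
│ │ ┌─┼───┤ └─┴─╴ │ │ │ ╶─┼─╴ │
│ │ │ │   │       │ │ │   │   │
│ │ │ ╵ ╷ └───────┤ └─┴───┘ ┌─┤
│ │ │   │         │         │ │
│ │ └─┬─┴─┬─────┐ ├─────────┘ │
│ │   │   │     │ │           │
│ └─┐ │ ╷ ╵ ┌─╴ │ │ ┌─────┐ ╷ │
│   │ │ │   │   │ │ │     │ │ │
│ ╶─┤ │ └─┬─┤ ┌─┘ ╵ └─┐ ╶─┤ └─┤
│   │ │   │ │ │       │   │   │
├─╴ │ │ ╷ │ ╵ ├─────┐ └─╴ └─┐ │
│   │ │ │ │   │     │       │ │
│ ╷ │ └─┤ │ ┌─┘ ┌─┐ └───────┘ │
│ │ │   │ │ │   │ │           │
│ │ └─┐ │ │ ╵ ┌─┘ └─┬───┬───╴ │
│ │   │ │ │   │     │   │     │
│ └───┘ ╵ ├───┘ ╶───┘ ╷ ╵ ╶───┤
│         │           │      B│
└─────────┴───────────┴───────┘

Manhattan distance: |14 - 0| + |14 - 0| = 28
Actual path length: 62
Extra steps: 62 - 28 = 34

Solution:

┌─────────────┬─────────┬─────┐
│A → ↓        │         │     │
│ ┌─╴ ┌───┬─╴ │ ┌─┐ ╶─┐ └─┐ ╷ │
│ │↓ ↲│   │   │ │ │   │   │ │ │
├─┘ ┌─┤ ╶─┤ ┌─┘ │ └─┐ ├─╴ └─┘ │
│↓ ↲│ │   │ │   │   │ │       │
│ ┌─┘ ╵ ╷ ╵ │ ╶─┼─╴ │ │ ┌───┐ │
│↓│     │   │   │   │ │ │   │ │
│ │ ┌───┼───┴─┐ │ ┌─┘ │ │ ╷ │ │
│↓│ │   │     │ │ │   │ │ │ │ │
│ ├─┘ ╷ ╵ ╷ ╷ │ ╵ │ ╷ ├─┘ │ └─┤
│↓│   │   │ │ │   │ │ │   │   │
│ │ ┌─┼───┤ └─┴─╴ │ │ │ ╶─┼─╴ │
│↓│ │ │   │       │ │ │   │   │
│ │ │ ╵ ╷ └───────┤ └─┴───┘ ┌─┤
│↓│ │   │         │         │ │
│ │ └─┬─┴─┬─────┐ ├─────────┘ │
│↓│   │↱ ↓│↱ → ↓│ │           │
│ └─┐ │ ╷ ╵ ┌─╴ │ │ ┌─────┐ ╷ │
│↓  │ │↑│↳ ↑│↓ ↲│ │ │     │ │ │
│ ╶─┤ │ └─┬─┤ ┌─┘ ╵ └─┐ ╶─┤ └─┤
│↳ ↓│ │↑ ↰│ │↓│       │   │   │
├─╴ │ │ ╷ │ ╵ ├─────┐ └─╴ └─┐ │
│↓ ↲│ │ │↑│↓ ↲│↱ → ↓│       │ │
│ ╷ │ └─┤ │ ┌─┘ ┌─┐ └───────┘ │
│↓│ │   │↑│↓│↱ ↑│ │↳ → → → → ↓│
│ │ └─┐ │ │ ╵ ┌─┘ └─┬───┬───╴ │
│↓│   │ │↑│↳ ↑│     │   │↓ ← ↲│
│ └───┘ ╵ ├───┘ ╶───┘ ╷ ╵ ╶───┤
│↳ → → → ↑│           │  ↳ → B│
└─────────┴───────────┴───────┘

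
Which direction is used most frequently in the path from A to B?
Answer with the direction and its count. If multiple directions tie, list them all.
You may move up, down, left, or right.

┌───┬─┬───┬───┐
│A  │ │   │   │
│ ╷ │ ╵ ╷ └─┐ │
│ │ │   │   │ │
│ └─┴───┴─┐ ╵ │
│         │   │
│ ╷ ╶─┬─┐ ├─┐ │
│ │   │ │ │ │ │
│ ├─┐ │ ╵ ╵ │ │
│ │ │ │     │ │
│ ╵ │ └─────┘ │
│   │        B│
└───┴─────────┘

Directions: down, down, right, down, right, down, down, right, right, right, right
Counts: {'down': 5, 'right': 6}
Most common: right (6 times)

Solution:

┌───┬─┬───┬───┐
│A  │ │   │   │
│ ╷ │ ╵ ╷ └─┐ │
│↓│ │   │   │ │
│ └─┴───┴─┐ ╵ │
│↳ ↓      │   │
│ ╷ ╶─┬─┐ ├─┐ │
│ │↳ ↓│ │ │ │ │
│ ├─┐ │ ╵ ╵ │ │
│ │ │↓│     │ │
│ ╵ │ └─────┘ │
│   │↳ → → → B│
└───┴─────────┘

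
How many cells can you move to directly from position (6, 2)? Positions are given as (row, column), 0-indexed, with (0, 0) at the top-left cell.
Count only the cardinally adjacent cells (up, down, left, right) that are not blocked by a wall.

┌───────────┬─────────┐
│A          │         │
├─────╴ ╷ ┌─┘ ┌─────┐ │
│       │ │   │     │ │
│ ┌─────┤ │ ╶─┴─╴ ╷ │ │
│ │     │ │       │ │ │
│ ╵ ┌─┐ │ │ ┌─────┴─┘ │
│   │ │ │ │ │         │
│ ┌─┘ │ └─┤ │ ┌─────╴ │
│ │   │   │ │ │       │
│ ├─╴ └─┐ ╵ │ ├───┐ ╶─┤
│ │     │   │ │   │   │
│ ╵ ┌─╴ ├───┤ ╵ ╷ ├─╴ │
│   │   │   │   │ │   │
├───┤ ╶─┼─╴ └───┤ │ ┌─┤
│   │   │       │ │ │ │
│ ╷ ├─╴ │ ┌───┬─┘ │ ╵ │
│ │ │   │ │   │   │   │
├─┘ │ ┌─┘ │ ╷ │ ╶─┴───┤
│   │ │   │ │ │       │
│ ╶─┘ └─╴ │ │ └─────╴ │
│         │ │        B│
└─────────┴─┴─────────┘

Checking passable neighbors of (6, 2):
Neighbors: (7, 2), (6, 3)
Count: 2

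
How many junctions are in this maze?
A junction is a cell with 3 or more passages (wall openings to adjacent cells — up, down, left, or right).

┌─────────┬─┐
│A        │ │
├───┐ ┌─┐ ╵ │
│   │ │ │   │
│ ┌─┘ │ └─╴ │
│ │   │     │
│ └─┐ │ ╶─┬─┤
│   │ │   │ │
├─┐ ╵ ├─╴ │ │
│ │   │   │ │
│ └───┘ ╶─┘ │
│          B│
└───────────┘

Checking each cell for number of passages:

Junctions found (3+ passages):
  (0, 2): 3 passages
  (1, 5): 3 passages
  (2, 2): 3 passages
  (2, 3): 3 passages
  (5, 3): 3 passages
Total junctions: 5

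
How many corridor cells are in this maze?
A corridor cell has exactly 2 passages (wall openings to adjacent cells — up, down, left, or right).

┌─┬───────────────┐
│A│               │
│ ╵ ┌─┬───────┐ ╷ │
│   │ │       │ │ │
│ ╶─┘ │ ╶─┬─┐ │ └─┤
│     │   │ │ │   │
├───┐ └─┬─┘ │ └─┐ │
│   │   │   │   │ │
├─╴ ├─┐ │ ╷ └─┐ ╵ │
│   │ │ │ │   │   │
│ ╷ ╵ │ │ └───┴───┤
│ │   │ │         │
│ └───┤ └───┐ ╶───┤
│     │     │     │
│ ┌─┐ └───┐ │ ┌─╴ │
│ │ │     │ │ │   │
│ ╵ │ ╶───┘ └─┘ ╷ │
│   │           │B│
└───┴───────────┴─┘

Counting cells with exactly 2 passages:
Total corridor cells: 57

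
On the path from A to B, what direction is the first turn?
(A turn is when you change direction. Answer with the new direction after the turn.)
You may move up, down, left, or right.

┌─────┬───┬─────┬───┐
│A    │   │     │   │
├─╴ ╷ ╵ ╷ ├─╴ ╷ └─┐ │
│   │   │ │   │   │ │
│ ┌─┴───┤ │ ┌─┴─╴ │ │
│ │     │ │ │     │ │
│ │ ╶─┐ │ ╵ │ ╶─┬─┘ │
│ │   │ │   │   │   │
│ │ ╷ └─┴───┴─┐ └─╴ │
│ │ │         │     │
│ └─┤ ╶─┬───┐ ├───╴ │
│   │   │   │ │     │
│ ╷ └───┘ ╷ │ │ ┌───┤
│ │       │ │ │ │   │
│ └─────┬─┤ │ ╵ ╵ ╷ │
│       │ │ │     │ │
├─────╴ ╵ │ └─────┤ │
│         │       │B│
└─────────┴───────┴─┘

Directions: right, right, down, right, up, right, down, down, down, right, up, up, right, up, right, down, right, down, left, left, down, right, down, right, right, down, left, left, down, down, right, up, right, down, down
First turn direction: down

Solution:

┌─────┬───┬─────┬───┐
│A → ↓│↱ ↓│  ↱ ↓│   │
├─╴ ╷ ╵ ╷ ├─╴ ╷ └─┐ │
│   │↳ ↑│↓│↱ ↑│↳ ↓│ │
│ ┌─┴───┤ │ ┌─┴─╴ │ │
│ │     │↓│↑│↓ ← ↲│ │
│ │ ╶─┐ │ ╵ │ ╶─┬─┘ │
│ │   │ │↳ ↑│↳ ↓│   │
│ │ ╷ └─┴───┴─┐ └─╴ │
│ │ │         │↳ → ↓│
│ └─┤ ╶─┬───┐ ├───╴ │
│   │   │   │ │↓ ← ↲│
│ ╷ └───┘ ╷ │ │ ┌───┤
│ │       │ │ │↓│↱ ↓│
│ └─────┬─┤ │ ╵ ╵ ╷ │
│       │ │ │  ↳ ↑│↓│
├─────╴ ╵ │ └─────┤ │
│         │       │B│
└─────────┴───────┴─┘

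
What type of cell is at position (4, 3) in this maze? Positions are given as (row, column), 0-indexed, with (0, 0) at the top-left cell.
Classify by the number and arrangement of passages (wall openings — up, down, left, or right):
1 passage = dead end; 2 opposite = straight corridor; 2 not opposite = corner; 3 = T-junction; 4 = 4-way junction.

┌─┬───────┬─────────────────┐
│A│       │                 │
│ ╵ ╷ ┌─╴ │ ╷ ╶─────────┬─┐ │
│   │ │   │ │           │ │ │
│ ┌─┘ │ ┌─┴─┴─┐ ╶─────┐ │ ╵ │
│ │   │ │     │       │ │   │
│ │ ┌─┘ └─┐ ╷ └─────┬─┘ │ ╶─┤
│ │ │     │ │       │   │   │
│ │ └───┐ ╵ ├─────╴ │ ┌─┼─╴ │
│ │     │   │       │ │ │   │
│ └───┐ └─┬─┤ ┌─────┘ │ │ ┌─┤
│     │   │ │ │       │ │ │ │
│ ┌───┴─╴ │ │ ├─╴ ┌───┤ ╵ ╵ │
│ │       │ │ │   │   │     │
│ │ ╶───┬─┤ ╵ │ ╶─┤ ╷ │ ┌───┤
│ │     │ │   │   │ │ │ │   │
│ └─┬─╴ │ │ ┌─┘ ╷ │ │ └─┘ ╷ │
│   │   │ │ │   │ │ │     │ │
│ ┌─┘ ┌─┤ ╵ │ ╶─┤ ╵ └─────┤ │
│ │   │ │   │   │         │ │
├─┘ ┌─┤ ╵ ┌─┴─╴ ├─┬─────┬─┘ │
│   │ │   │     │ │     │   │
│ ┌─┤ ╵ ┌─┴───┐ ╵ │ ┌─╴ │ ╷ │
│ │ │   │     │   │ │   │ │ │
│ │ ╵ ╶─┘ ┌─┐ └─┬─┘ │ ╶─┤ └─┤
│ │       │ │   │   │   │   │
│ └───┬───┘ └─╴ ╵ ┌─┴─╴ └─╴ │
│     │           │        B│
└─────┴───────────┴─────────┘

Checking cell at (4, 3):
Number of passages: 2
Cell type: corner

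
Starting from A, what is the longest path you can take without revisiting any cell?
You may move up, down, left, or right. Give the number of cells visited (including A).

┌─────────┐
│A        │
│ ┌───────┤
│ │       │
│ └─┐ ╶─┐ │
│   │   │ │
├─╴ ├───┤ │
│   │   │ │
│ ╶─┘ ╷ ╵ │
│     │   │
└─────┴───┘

Finding longest simple path using DFS:
Start: (0, 0)
Longest path visits 20 cells
Path: A → down → down → right → down → left → down → right → right → up → right → down → right → up → up → up → left → left → down → right

Solution:

┌─────────┐
│A        │
│ ┌───────┤
│↓│  ↓ ← ↰│
│ └─┐ ╶─┐ │
│↳ ↓│↳ B│↑│
├─╴ ├───┤ │
│↓ ↲│↱ ↓│↑│
│ ╶─┘ ╷ ╵ │
│↳ → ↑│↳ ↑│
└─────┴───┘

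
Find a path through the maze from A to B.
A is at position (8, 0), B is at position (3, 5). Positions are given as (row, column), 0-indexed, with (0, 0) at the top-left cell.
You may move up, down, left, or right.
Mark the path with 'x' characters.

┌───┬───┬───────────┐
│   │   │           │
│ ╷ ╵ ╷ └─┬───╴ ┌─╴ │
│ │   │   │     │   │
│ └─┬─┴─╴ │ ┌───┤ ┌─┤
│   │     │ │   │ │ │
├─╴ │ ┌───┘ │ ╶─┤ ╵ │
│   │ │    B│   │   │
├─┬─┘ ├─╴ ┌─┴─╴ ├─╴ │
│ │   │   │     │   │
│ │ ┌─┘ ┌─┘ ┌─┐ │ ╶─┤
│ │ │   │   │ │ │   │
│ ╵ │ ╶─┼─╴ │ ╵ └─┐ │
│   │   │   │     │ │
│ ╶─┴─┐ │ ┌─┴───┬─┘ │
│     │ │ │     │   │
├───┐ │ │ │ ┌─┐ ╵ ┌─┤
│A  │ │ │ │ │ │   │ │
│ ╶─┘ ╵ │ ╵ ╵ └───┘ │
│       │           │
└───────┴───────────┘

Finding the shortest path from (8, 0) to (3, 5):
Path length: 14 steps
Directions: down → right → right → right → up → up → up → left → up → right → up → right → up → right

Solution:

┌───┬───┬───────────┐
│   │   │           │
│ ╷ ╵ ╷ └─┬───╴ ┌─╴ │
│ │   │   │     │   │
│ └─┬─┴─╴ │ ┌───┤ ┌─┤
│   │     │ │   │ │ │
├─╴ │ ┌───┘ │ ╶─┤ ╵ │
│   │ │  x B│   │   │
├─┬─┘ ├─╴ ┌─┴─╴ ├─╴ │
│ │   │x x│     │   │
│ │ ┌─┘ ┌─┘ ┌─┐ │ ╶─┤
│ │ │x x│   │ │ │   │
│ ╵ │ ╶─┼─╴ │ ╵ └─┐ │
│   │x x│   │     │ │
│ ╶─┴─┐ │ ┌─┴───┬─┘ │
│     │x│ │     │   │
├───┐ │ │ │ ┌─┐ ╵ ┌─┤
│A  │ │x│ │ │ │   │ │
│ ╶─┘ ╵ │ ╵ ╵ └───┘ │
│x x x x│           │
└───────┴───────────┘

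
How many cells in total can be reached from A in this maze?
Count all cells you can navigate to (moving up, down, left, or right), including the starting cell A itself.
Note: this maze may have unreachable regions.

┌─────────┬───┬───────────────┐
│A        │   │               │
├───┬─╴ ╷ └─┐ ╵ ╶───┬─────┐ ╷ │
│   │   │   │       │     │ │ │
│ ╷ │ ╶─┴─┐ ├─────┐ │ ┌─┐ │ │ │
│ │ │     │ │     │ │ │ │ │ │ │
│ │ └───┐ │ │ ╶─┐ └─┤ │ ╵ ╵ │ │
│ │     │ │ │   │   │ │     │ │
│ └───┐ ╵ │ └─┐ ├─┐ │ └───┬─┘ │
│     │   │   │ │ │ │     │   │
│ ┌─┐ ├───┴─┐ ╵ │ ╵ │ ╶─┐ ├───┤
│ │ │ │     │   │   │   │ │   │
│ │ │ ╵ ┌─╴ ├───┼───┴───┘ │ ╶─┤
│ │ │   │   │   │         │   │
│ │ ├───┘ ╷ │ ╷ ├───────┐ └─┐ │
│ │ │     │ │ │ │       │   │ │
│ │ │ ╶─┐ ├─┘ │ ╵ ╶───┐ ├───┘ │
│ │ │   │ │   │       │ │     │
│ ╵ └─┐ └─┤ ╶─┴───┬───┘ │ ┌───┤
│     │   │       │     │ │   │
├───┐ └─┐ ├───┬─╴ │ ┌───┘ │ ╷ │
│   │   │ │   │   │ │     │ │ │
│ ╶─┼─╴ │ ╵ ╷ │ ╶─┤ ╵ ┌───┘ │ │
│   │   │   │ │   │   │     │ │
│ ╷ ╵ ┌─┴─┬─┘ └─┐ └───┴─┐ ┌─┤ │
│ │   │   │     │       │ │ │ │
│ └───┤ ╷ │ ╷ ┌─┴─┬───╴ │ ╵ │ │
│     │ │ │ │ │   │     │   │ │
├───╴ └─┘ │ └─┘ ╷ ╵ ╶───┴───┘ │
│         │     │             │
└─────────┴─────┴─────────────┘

Using BFS/flood-fill to find all reachable cells from A:
Maze size: 15 × 15 = 225 total cells
45 cell(s) are walled off and cannot be reached from A.
Reachable cells: 180

Reachable region (· marks reachable cells):

┌─────────┬───┬───────────────┐
│A · · · ·│   │               │
├───┬─╴ ╷ └─┐ ╵ ╶───┬─────┐ ╷ │
│· ·│· ·│· ·│       │     │ │ │
│ ╷ │ ╶─┴─┐ ├─────┐ │ ┌─┐ │ │ │
│·│·│· · ·│·│· · ·│ │ │ │ │ │ │
│ │ └───┐ │ │ ╶─┐ └─┤ │ ╵ ╵ │ │
│·│· · ·│·│·│· ·│· ·│ │     │ │
│ └───┐ ╵ │ └─┐ ├─┐ │ └───┬─┘ │
│· · ·│· ·│· ·│·│·│·│     │   │
│ ┌─┐ ├───┴─┐ ╵ │ ╵ │ ╶─┐ ├───┤
│·│·│·│· · ·│· ·│· ·│   │ │· ·│
│ │ │ ╵ ┌─╴ ├───┼───┴───┘ │ ╶─┤
│·│·│· ·│· ·│· ·│         │· ·│
│ │ ├───┘ ╷ │ ╷ ├───────┐ └─┐ │
│·│·│· · ·│·│·│·│· · · ·│   │·│
│ │ │ ╶─┐ ├─┘ │ ╵ ╶───┐ ├───┘ │
│·│·│· ·│·│· ·│· · · ·│·│· · ·│
│ ╵ └─┐ └─┤ ╶─┴───┬───┘ │ ┌───┤
│· · ·│· ·│· · · ·│· · ·│·│· ·│
├───┐ └─┐ ├───┬─╴ │ ┌───┘ │ ╷ │
│· ·│· ·│·│· ·│· ·│·│· · ·│·│·│
│ ╶─┼─╴ │ ╵ ╷ │ ╶─┤ ╵ ┌───┘ │ │
│· ·│· ·│· ·│·│· ·│· ·│· · ·│·│
│ ╷ ╵ ┌─┴─┬─┘ └─┐ └───┴─┐ ┌─┤ │
│·│· ·│· ·│· · ·│· · · ·│·│·│·│
│ └───┤ ╷ │ ╷ ┌─┴─┬───╴ │ ╵ │ │
│· · ·│·│·│·│·│· ·│· · ·│· ·│·│
├───╴ └─┘ │ └─┘ ╷ ╵ ╶───┴───┘ │
│· · · · ·│· · ·│· · · · · · ·│
└─────────┴─────┴─────────────┘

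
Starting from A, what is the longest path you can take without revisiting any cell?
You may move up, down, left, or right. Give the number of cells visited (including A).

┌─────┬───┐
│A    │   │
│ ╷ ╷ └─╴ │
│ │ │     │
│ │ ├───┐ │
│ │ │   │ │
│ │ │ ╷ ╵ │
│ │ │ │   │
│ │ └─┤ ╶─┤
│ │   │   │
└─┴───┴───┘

Finding longest simple path using DFS:
Start: (0, 0)
Longest path visits 12 cells
Path: A → right → right → down → right → right → down → down → left → up → left → down

Solution:

┌─────┬───┐
│A → ↓│   │
│ ╷ ╷ └─╴ │
│ │ │↳ → ↓│
│ │ ├───┐ │
│ │ │↓ ↰│↓│
│ │ │ ╷ ╵ │
│ │ │B│↑ ↲│
│ │ └─┤ ╶─┤
│ │   │   │
└─┴───┴───┘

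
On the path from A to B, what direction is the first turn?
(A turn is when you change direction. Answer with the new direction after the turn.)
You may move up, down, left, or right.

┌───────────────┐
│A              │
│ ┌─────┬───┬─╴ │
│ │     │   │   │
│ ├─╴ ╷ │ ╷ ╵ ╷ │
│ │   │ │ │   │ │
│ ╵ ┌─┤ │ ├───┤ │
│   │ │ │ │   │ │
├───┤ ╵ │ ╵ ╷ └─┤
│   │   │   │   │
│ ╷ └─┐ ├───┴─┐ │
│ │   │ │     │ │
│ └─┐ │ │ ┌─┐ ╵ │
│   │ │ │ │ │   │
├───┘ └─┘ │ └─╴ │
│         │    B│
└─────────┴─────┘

Directions: right, right, right, right, right, right, right, down, left, down, left, up, left, down, down, down, right, up, right, down, right, down, down, down
First turn direction: down

Solution:

┌───────────────┐
│A → → → → → → ↓│
│ ┌─────┬───┬─╴ │
│ │     │↓ ↰│↓ ↲│
│ ├─╴ ╷ │ ╷ ╵ ╷ │
│ │   │ │↓│↑ ↲│ │
│ ╵ ┌─┤ │ ├───┤ │
│   │ │ │↓│↱ ↓│ │
├───┤ ╵ │ ╵ ╷ └─┤
│   │   │↳ ↑│↳ ↓│
│ ╷ └─┐ ├───┴─┐ │
│ │   │ │     │↓│
│ └─┐ │ │ ┌─┐ ╵ │
│   │ │ │ │ │  ↓│
├───┘ └─┘ │ └─╴ │
│         │    B│
└─────────┴─────┘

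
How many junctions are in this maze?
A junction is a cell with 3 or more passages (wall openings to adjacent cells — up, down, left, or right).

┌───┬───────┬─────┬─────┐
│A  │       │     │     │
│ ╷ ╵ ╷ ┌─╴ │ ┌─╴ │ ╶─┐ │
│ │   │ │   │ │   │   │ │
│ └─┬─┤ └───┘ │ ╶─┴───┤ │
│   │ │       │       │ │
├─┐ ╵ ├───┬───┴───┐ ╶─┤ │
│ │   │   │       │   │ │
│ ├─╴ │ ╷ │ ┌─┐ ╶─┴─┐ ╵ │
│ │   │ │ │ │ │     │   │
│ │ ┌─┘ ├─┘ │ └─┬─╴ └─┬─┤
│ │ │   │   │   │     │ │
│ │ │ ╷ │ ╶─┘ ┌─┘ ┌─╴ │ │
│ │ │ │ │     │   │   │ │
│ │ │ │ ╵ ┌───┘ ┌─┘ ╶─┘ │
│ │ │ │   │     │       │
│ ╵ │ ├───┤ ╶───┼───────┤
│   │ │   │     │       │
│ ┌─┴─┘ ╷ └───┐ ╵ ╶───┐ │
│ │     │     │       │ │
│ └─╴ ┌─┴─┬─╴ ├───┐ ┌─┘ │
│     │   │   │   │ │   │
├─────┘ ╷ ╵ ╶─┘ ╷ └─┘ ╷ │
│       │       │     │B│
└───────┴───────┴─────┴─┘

Checking each cell for number of passages:

Junctions found (3+ passages):
  (0, 3): 3 passages
  (2, 9): 3 passages
  (3, 2): 3 passages
  (3, 7): 3 passages
  (5, 3): 3 passages
  (5, 6): 3 passages
  (5, 9): 3 passages
  (6, 4): 3 passages
  (7, 9): 3 passages
  (8, 0): 3 passages
  (9, 2): 3 passages
  (9, 8): 3 passages
  (9, 9): 3 passages
  (10, 11): 3 passages
  (11, 5): 3 passages
Total junctions: 15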